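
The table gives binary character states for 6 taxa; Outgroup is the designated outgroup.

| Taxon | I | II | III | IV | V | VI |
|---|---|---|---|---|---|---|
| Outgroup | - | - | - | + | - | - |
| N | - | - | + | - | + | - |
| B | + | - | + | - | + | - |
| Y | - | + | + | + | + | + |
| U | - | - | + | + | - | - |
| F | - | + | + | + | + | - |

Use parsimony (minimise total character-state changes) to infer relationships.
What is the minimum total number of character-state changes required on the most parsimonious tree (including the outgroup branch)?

6

Character polarity is set by the outgroup: the derived state is whichever differs from the outgroup's state, so for IV the derived state is '-', and for the remaining characters it is '+'.
I (derived state '+') is unique to B (autapomorphy; uninformative for grouping).
II (derived state '+') is shared by F and Y — a synapomorphy uniting that clade.
III (derived state '+') is shared by all ingroup taxa — unites the whole ingroup.
IV (derived state '-') is shared by B and N — a synapomorphy uniting that clade.
V: derived state '+' in B, F, N, and Y only — synapomorphy for {B, F, N, Y}.
VI (derived state '+') is unique to Y (autapomorphy; uninformative for grouping).
Most parsimonious ingroup topology: (((N,B),(Y,F)),U).
Changes per character on this tree: I: 1; II: 1; III: 1; IV: 1; V: 1; VI: 1.
Total = 6.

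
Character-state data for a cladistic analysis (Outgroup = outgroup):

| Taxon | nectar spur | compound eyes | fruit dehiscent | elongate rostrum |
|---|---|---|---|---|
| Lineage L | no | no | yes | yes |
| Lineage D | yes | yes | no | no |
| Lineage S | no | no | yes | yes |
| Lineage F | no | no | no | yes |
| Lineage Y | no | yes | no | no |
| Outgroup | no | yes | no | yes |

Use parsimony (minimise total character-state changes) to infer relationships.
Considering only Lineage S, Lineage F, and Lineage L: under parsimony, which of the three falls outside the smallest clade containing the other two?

Character polarity is set by the outgroup: the derived state is whichever differs from the outgroup's state, so for compound eyes, elongate rostrum the derived state is 'no', and for the remaining characters it is 'yes'.
nectar spur (derived state 'yes') is unique to Lineage D (autapomorphy; uninformative for grouping).
compound eyes (derived state 'no') is shared by Lineage F, Lineage L, and Lineage S — a synapomorphy uniting that clade.
Only Lineage L and Lineage S show the derived state 'yes' for fruit dehiscent, supporting them as a clade.
Only Lineage D and Lineage Y show the derived state 'no' for elongate rostrum, supporting them as a clade.
Most parsimonious ingroup topology: (((Lineage S,Lineage L),Lineage F),(Lineage D,Lineage Y)).
Lineage S and Lineage L share a more recent common ancestor with each other than either does with Lineage F, so Lineage F is the least closely related of the three.

Lineage F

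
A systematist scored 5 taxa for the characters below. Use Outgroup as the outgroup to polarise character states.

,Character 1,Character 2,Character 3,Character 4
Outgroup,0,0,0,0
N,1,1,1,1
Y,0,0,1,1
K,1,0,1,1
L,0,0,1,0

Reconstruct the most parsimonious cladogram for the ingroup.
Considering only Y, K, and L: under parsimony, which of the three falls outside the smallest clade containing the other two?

The outgroup has state '0' for every character, so '1' is the derived state throughout.
Character 1 (derived state '1') is shared by K and N — a synapomorphy uniting that clade.
Character 2 (derived state '1') is unique to N (autapomorphy; uninformative for grouping).
All ingroup taxa share the derived state '1' for Character 3; it defines the ingroup but does not resolve relationships within it.
Character 4 (derived state '1') is shared by K, N, and Y — a synapomorphy uniting that clade.
Most parsimonious ingroup topology: (L,((K,N),Y)).
K and Y share a more recent common ancestor with each other than either does with L, so L is the least closely related of the three.

L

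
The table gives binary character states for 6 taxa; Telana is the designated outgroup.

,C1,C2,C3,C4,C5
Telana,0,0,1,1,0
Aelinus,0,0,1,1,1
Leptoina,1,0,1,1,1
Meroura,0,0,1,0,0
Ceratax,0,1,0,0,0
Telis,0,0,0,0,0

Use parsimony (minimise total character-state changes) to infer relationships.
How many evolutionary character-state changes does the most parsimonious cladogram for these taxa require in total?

5

Character polarity is set by the outgroup: the derived state is whichever differs from the outgroup's state, so for C3, C4 the derived state is '0', and for the remaining characters it is '1'.
C1: derived state '1' in Leptoina only — an autapomorphy, so it tells us nothing about relationships among taxa.
C2 (derived state '1') is unique to Ceratax (autapomorphy; uninformative for grouping).
C3: derived state '0' in Ceratax and Telis only — synapomorphy for {Ceratax, Telis}.
C4 (derived state '0') is shared by Ceratax, Meroura, and Telis — a synapomorphy uniting that clade.
Only Aelinus and Leptoina show the derived state '1' for C5, supporting them as a clade.
Most parsimonious ingroup topology: ((Aelinus,Leptoina),(Meroura,(Ceratax,Telis))).
Changes per character on this tree: C1: 1; C2: 1; C3: 1; C4: 1; C5: 1.
Total = 5.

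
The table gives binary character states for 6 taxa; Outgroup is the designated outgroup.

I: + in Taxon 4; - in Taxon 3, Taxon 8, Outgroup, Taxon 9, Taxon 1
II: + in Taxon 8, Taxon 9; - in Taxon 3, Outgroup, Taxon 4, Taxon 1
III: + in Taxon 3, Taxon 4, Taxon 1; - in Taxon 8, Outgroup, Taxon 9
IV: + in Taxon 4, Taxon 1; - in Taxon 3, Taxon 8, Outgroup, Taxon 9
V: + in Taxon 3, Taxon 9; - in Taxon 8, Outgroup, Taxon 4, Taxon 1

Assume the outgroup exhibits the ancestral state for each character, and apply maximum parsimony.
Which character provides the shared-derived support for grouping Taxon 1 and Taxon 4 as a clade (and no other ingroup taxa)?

IV

The outgroup has state '-' for every character, so '+' is the derived state throughout.
I (derived state '+') is unique to Taxon 4 (autapomorphy; uninformative for grouping).
Only Taxon 8 and Taxon 9 show the derived state '+' for II, supporting them as a clade.
III: derived state '+' in Taxon 1, Taxon 3, and Taxon 4 only — synapomorphy for {Taxon 1, Taxon 3, Taxon 4}.
Only Taxon 1 and Taxon 4 show the derived state '+' for IV, supporting them as a clade.
V groups Taxon 3 and Taxon 9, which is incompatible with the clades supported by the remaining characters; treating it as convergent (homoplasy) costs fewer steps than any alternative tree.
Most parsimonious ingroup topology: ((Taxon 8,Taxon 9),((Taxon 1,Taxon 4),Taxon 3)).
The clade {Taxon 1, Taxon 4} is supported by IV: its derived state '+' occurs in exactly those taxa and in no other taxon (including the outgroup).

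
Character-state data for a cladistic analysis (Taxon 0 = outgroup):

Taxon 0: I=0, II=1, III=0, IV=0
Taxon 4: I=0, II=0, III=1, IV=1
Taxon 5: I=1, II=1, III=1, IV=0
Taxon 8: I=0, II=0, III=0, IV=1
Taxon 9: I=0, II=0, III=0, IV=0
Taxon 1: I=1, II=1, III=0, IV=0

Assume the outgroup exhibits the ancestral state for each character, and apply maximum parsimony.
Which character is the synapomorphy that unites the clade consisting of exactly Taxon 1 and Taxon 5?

Character polarity is set by the outgroup: the derived state is whichever differs from the outgroup's state, so for II the derived state is '0', and for the remaining characters it is '1'.
Only Taxon 1 and Taxon 5 show the derived state '1' for I, supporting them as a clade.
II: derived state '0' in Taxon 4, Taxon 8, and Taxon 9 only — synapomorphy for {Taxon 4, Taxon 8, Taxon 9}.
III groups Taxon 4 and Taxon 5, which is incompatible with the clades supported by the remaining characters; treating it as convergent (homoplasy) costs fewer steps than any alternative tree.
IV: derived state '1' in Taxon 4 and Taxon 8 only — synapomorphy for {Taxon 4, Taxon 8}.
Most parsimonious ingroup topology: (((Taxon 4,Taxon 8),Taxon 9),(Taxon 5,Taxon 1)).
The clade {Taxon 1, Taxon 5} is supported by I: its derived state '1' occurs in exactly those taxa and in no other taxon (including the outgroup).

I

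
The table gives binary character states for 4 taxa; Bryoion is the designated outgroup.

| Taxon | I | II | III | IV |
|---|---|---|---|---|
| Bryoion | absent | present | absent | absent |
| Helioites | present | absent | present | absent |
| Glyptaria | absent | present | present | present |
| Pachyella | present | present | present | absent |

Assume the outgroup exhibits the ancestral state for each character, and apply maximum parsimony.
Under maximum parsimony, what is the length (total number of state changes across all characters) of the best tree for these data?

4

Character polarity is set by the outgroup: the derived state is whichever differs from the outgroup's state, so for II the derived state is 'absent', and for the remaining characters it is 'present'.
Only Helioites and Pachyella show the derived state 'present' for I, supporting them as a clade.
II: derived state 'absent' in Helioites only — an autapomorphy, so it tells us nothing about relationships among taxa.
III (derived state 'present') is shared by all ingroup taxa — unites the whole ingroup.
IV (derived state 'present') is unique to Glyptaria (autapomorphy; uninformative for grouping).
Most parsimonious ingroup topology: ((Helioites,Pachyella),Glyptaria).
Changes per character on this tree: I: 1; II: 1; III: 1; IV: 1.
Total = 4.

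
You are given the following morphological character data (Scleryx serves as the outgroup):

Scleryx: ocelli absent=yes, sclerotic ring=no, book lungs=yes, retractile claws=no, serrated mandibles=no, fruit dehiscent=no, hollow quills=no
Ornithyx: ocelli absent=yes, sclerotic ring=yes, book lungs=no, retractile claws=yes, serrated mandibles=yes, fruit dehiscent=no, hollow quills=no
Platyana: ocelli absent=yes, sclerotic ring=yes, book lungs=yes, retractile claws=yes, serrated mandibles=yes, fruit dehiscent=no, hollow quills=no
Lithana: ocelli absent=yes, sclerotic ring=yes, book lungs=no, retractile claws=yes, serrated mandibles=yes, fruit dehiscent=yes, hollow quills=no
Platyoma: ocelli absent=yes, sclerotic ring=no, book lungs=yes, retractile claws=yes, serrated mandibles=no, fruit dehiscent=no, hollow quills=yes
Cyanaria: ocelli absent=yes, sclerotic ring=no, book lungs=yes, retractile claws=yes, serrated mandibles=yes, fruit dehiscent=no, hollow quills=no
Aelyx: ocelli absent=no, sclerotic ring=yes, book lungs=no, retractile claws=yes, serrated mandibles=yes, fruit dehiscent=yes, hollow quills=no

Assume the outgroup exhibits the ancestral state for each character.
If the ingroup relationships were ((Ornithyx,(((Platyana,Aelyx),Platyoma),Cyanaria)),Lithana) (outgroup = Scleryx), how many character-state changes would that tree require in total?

13

Map each character onto ((Ornithyx,(((Platyana,Aelyx),Platyoma),Cyanaria)),Lithana) (rooted by Scleryx) and count the minimum state changes it requires (Fitch parsimony):
ocelli absent: 1; sclerotic ring: 3; book lungs: 3; retractile claws: 1; serrated mandibles: 2; fruit dehiscent: 2; hollow quills: 1.
Total tree length = 13.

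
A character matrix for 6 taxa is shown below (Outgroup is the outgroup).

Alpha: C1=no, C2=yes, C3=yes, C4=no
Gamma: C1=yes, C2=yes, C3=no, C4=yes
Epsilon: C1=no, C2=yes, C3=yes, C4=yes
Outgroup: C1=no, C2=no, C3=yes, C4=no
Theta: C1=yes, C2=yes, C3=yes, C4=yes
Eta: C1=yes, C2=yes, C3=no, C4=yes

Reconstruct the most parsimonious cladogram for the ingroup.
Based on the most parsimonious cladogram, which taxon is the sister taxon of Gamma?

Character polarity is set by the outgroup: the derived state is whichever differs from the outgroup's state, so for C3 the derived state is 'no', and for the remaining characters it is 'yes'.
C1 (derived state 'yes') is shared by Eta, Gamma, and Theta — a synapomorphy uniting that clade.
C2 (derived state 'yes') is shared by all ingroup taxa — unites the whole ingroup.
C3: derived state 'no' in Eta and Gamma only — synapomorphy for {Eta, Gamma}.
Only Epsilon, Eta, Gamma, and Theta show the derived state 'yes' for C4, supporting them as a clade.
Most parsimonious ingroup topology: ((Epsilon,(Theta,(Gamma,Eta))),Alpha).
Gamma and Eta form a cherry on this tree, so they are sister taxa.

Eta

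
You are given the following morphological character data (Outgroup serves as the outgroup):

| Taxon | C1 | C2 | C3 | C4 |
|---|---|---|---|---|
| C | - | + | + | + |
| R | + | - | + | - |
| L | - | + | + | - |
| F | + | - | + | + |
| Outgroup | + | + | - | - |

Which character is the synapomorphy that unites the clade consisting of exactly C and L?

C1

Character polarity is set by the outgroup: the derived state is whichever differs from the outgroup's state, so for C1, C2 the derived state is '-', and for the remaining characters it is '+'.
C1: derived state '-' in C and L only — synapomorphy for {C, L}.
C2 (derived state '-') is shared by F and R — a synapomorphy uniting that clade.
C3 (derived state '+') is shared by all ingroup taxa — unites the whole ingroup.
C4 groups C and F, which is incompatible with the clades supported by the remaining characters; treating it as convergent (homoplasy) costs fewer steps than any alternative tree.
Most parsimonious ingroup topology: ((F,R),(C,L)).
The clade {C, L} is supported by C1: its derived state '-' occurs in exactly those taxa and in no other taxon (including the outgroup).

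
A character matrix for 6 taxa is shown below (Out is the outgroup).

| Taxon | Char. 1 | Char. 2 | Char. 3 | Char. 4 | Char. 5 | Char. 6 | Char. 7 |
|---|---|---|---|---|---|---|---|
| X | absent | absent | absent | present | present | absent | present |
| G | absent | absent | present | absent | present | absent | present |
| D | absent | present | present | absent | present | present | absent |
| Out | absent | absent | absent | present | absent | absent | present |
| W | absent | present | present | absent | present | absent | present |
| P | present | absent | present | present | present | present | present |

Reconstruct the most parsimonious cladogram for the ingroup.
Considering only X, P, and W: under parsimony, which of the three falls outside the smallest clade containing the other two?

X

Character polarity is set by the outgroup: the derived state is whichever differs from the outgroup's state, so for Char. 4, Char. 7 the derived state is 'absent', and for the remaining characters it is 'present'.
Char. 1: derived state 'present' in P only — an autapomorphy, so it tells us nothing about relationships among taxa.
Char. 2 (derived state 'present') is shared by D and W — a synapomorphy uniting that clade.
Only D, G, P, and W show the derived state 'present' for Char. 3, supporting them as a clade.
Char. 4: derived state 'absent' in D, G, and W only — synapomorphy for {D, G, W}.
Char. 5 (derived state 'present') is shared by all ingroup taxa — unites the whole ingroup.
Char. 6 (state 'present') occurs in D and P but conflicts with the nesting implied by the other characters — most parsimoniously interpreted as homoplasy.
Char. 7 (derived state 'absent') is unique to D (autapomorphy; uninformative for grouping).
Most parsimonious ingroup topology: ((((W,D),G),P),X).
P and W share a more recent common ancestor with each other than either does with X, so X is the least closely related of the three.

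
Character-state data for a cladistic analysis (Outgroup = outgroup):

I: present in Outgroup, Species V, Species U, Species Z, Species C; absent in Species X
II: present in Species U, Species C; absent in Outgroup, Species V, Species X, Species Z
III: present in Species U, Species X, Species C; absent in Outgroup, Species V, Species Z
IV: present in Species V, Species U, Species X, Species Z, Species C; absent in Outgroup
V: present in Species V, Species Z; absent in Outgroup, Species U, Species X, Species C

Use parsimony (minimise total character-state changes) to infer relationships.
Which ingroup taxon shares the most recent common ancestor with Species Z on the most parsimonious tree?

Character polarity is set by the outgroup: the derived state is whichever differs from the outgroup's state, so for I the derived state is 'absent', and for the remaining characters it is 'present'.
I: derived state 'absent' in Species X only — an autapomorphy, so it tells us nothing about relationships among taxa.
II: derived state 'present' in Species C and Species U only — synapomorphy for {Species C, Species U}.
Only Species C, Species U, and Species X show the derived state 'present' for III, supporting them as a clade.
IV (derived state 'present') is shared by all ingroup taxa — unites the whole ingroup.
Only Species V and Species Z show the derived state 'present' for V, supporting them as a clade.
Most parsimonious ingroup topology: ((Species V,Species Z),((Species U,Species C),Species X)).
Species Z and Species V form a cherry on this tree, so they are sister taxa.

Species V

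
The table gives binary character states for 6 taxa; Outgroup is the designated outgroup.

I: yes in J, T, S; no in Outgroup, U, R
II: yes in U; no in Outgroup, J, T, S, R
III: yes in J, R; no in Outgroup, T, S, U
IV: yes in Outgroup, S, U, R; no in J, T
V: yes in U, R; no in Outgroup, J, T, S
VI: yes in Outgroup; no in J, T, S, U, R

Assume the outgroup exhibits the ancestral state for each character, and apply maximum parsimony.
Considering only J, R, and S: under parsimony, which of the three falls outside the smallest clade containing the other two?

R

Character polarity is set by the outgroup: the derived state is whichever differs from the outgroup's state, so for IV, VI the derived state is 'no', and for the remaining characters it is 'yes'.
I: derived state 'yes' in J, S, and T only — synapomorphy for {J, S, T}.
II: derived state 'yes' in U only — an autapomorphy, so it tells us nothing about relationships among taxa.
III (state 'yes') occurs in J and R but conflicts with the nesting implied by the other characters — most parsimoniously interpreted as homoplasy.
IV: derived state 'no' in J and T only — synapomorphy for {J, T}.
V: derived state 'yes' in R and U only — synapomorphy for {R, U}.
VI (derived state 'no') is shared by all ingroup taxa — unites the whole ingroup.
Most parsimonious ingroup topology: (((J,T),S),(U,R)).
J and S share a more recent common ancestor with each other than either does with R, so R is the least closely related of the three.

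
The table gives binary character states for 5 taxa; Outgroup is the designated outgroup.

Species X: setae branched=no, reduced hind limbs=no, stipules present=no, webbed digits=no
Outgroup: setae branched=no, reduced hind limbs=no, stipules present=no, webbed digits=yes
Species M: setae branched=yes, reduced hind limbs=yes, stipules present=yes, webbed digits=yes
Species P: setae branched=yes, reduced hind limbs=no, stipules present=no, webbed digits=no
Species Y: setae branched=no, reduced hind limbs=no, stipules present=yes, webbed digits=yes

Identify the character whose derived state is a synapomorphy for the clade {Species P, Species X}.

Character polarity is set by the outgroup: the derived state is whichever differs from the outgroup's state, so for webbed digits the derived state is 'no', and for the remaining characters it is 'yes'.
setae branched (state 'yes') occurs in Species M and Species P but conflicts with the nesting implied by the other characters — most parsimoniously interpreted as homoplasy.
reduced hind limbs: derived state 'yes' in Species M only — an autapomorphy, so it tells us nothing about relationships among taxa.
Only Species M and Species Y show the derived state 'yes' for stipules present, supporting them as a clade.
Only Species P and Species X show the derived state 'no' for webbed digits, supporting them as a clade.
Most parsimonious ingroup topology: ((Species X,Species P),(Species M,Species Y)).
The clade {Species P, Species X} is supported by webbed digits: its derived state 'no' occurs in exactly those taxa and in no other taxon (including the outgroup).

webbed digits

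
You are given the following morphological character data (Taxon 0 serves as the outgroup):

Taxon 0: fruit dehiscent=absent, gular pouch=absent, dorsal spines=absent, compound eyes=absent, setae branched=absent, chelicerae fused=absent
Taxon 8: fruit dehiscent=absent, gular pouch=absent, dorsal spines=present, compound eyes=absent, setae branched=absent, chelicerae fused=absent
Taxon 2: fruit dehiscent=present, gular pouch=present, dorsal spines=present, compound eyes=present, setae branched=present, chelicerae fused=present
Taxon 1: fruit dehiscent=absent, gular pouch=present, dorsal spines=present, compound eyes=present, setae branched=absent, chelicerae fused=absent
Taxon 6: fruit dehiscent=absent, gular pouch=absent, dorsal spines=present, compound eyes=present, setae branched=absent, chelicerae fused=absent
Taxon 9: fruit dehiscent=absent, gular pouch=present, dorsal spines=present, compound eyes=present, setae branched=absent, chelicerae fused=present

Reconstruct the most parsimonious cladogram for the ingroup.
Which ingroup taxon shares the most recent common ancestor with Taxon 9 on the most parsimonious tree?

The outgroup has state 'absent' for every character, so 'present' is the derived state throughout.
fruit dehiscent: derived state 'present' in Taxon 2 only — an autapomorphy, so it tells us nothing about relationships among taxa.
gular pouch (derived state 'present') is shared by Taxon 1, Taxon 2, and Taxon 9 — a synapomorphy uniting that clade.
dorsal spines (derived state 'present') is shared by all ingroup taxa — unites the whole ingroup.
compound eyes (derived state 'present') is shared by Taxon 1, Taxon 2, Taxon 6, and Taxon 9 — a synapomorphy uniting that clade.
setae branched (derived state 'present') is unique to Taxon 2 (autapomorphy; uninformative for grouping).
chelicerae fused (derived state 'present') is shared by Taxon 2 and Taxon 9 — a synapomorphy uniting that clade.
Most parsimonious ingroup topology: (Taxon 8,(((Taxon 2,Taxon 9),Taxon 1),Taxon 6)).
Taxon 9 and Taxon 2 form a cherry on this tree, so they are sister taxa.

Taxon 2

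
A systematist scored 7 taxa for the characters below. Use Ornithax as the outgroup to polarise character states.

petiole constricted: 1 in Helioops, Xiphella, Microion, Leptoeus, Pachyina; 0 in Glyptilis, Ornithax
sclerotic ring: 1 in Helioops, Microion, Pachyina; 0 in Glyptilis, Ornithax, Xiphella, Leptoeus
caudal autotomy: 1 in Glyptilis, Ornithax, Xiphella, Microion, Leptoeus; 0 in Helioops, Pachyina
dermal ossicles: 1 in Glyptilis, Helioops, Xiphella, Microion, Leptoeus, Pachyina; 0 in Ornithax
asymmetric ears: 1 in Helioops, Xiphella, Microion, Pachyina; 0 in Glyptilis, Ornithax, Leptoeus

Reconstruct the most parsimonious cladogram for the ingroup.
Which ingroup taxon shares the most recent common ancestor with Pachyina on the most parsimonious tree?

Character polarity is set by the outgroup: the derived state is whichever differs from the outgroup's state, so for caudal autotomy the derived state is '0', and for the remaining characters it is '1'.
Only Helioops, Leptoeus, Microion, Pachyina, and Xiphella show the derived state '1' for petiole constricted, supporting them as a clade.
sclerotic ring: derived state '1' in Helioops, Microion, and Pachyina only — synapomorphy for {Helioops, Microion, Pachyina}.
Only Helioops and Pachyina show the derived state '0' for caudal autotomy, supporting them as a clade.
All ingroup taxa share the derived state '1' for dermal ossicles; it defines the ingroup but does not resolve relationships within it.
asymmetric ears (derived state '1') is shared by Helioops, Microion, Pachyina, and Xiphella — a synapomorphy uniting that clade.
Most parsimonious ingroup topology: ((Leptoeus,(((Pachyina,Helioops),Microion),Xiphella)),Glyptilis).
Pachyina and Helioops form a cherry on this tree, so they are sister taxa.

Helioops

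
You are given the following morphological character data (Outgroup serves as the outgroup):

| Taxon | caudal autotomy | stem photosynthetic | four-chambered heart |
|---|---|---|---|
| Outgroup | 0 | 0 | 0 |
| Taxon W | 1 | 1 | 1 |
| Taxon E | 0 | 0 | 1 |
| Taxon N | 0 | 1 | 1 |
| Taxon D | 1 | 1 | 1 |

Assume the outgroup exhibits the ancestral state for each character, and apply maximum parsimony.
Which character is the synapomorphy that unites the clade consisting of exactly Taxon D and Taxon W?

caudal autotomy

The outgroup has state '0' for every character, so '1' is the derived state throughout.
caudal autotomy (derived state '1') is shared by Taxon D and Taxon W — a synapomorphy uniting that clade.
Only Taxon D, Taxon N, and Taxon W show the derived state '1' for stem photosynthetic, supporting them as a clade.
four-chambered heart (derived state '1') is shared by all ingroup taxa — unites the whole ingroup.
Most parsimonious ingroup topology: (((Taxon W,Taxon D),Taxon N),Taxon E).
The clade {Taxon D, Taxon W} is supported by caudal autotomy: its derived state '1' occurs in exactly those taxa and in no other taxon (including the outgroup).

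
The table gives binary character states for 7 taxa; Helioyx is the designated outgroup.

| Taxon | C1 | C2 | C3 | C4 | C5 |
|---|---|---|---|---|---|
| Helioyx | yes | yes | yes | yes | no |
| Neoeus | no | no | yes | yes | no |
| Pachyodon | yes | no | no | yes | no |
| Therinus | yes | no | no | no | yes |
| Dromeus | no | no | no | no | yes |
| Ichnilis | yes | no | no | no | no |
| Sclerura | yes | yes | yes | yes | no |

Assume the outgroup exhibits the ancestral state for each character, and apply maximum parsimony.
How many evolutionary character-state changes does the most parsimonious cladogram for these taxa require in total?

6

Character polarity is set by the outgroup: the derived state is whichever differs from the outgroup's state, so for C1, C2, C3, C4 the derived state is 'no', and for the remaining characters it is 'yes'.
C1 groups Dromeus and Neoeus, which is incompatible with the clades supported by the remaining characters; treating it as convergent (homoplasy) costs fewer steps than any alternative tree.
C2: derived state 'no' in Dromeus, Ichnilis, Neoeus, Pachyodon, and Therinus only — synapomorphy for {Dromeus, Ichnilis, Neoeus, Pachyodon, Therinus}.
C3: derived state 'no' in Dromeus, Ichnilis, Pachyodon, and Therinus only — synapomorphy for {Dromeus, Ichnilis, Pachyodon, Therinus}.
Only Dromeus, Ichnilis, and Therinus show the derived state 'no' for C4, supporting them as a clade.
Only Dromeus and Therinus show the derived state 'yes' for C5, supporting them as a clade.
Most parsimonious ingroup topology: ((Neoeus,(Pachyodon,((Therinus,Dromeus),Ichnilis))),Sclerura).
Changes per character on this tree: C1: 2; C2: 1; C3: 1; C4: 1; C5: 1.
Total = 6.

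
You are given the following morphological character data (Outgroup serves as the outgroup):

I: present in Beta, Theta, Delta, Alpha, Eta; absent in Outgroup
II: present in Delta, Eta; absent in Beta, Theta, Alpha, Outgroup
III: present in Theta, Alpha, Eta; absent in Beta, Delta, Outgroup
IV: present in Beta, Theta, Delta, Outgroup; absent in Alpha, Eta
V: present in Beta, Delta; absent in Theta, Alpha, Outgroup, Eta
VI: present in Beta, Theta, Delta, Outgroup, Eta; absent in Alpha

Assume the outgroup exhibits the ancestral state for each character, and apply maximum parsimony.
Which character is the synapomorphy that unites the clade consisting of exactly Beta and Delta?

V

Character polarity is set by the outgroup: the derived state is whichever differs from the outgroup's state, so for IV, VI the derived state is 'absent', and for the remaining characters it is 'present'.
I (derived state 'present') is shared by all ingroup taxa — unites the whole ingroup.
II (state 'present') occurs in Delta and Eta but conflicts with the nesting implied by the other characters — most parsimoniously interpreted as homoplasy.
Only Alpha, Eta, and Theta show the derived state 'present' for III, supporting them as a clade.
IV: derived state 'absent' in Alpha and Eta only — synapomorphy for {Alpha, Eta}.
V: derived state 'present' in Beta and Delta only — synapomorphy for {Beta, Delta}.
VI: derived state 'absent' in Alpha only — an autapomorphy, so it tells us nothing about relationships among taxa.
Most parsimonious ingroup topology: (((Eta,Alpha),Theta),(Delta,Beta)).
The clade {Beta, Delta} is supported by V: its derived state 'present' occurs in exactly those taxa and in no other taxon (including the outgroup).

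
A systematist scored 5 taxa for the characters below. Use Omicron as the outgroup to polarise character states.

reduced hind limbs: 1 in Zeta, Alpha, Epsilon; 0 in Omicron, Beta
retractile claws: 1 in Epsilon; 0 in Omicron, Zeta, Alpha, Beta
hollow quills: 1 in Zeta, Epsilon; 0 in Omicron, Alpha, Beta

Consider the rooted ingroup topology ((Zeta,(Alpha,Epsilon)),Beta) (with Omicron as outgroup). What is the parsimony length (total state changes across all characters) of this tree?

4

Map each character onto ((Zeta,(Alpha,Epsilon)),Beta) (rooted by Omicron) and count the minimum state changes it requires (Fitch parsimony):
reduced hind limbs: 1; retractile claws: 1; hollow quills: 2.
Total tree length = 4.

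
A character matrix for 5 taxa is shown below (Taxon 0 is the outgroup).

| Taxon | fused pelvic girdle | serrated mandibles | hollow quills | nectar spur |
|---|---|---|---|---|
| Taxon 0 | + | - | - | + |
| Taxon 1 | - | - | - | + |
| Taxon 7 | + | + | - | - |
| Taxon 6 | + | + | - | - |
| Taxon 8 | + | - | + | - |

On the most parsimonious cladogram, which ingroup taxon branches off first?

Taxon 1

Character polarity is set by the outgroup: the derived state is whichever differs from the outgroup's state, so for fused pelvic girdle, nectar spur the derived state is '-', and for the remaining characters it is '+'.
fused pelvic girdle (derived state '-') is unique to Taxon 1 (autapomorphy; uninformative for grouping).
serrated mandibles (derived state '+') is shared by Taxon 6 and Taxon 7 — a synapomorphy uniting that clade.
hollow quills: derived state '+' in Taxon 8 only — an autapomorphy, so it tells us nothing about relationships among taxa.
nectar spur: derived state '-' in Taxon 6, Taxon 7, and Taxon 8 only — synapomorphy for {Taxon 6, Taxon 7, Taxon 8}.
Most parsimonious ingroup topology: (Taxon 1,((Taxon 7,Taxon 6),Taxon 8)).
Taxon 1 is sister to the clade containing all other ingroup taxa, so it is the earliest-diverging (most basal) ingroup lineage.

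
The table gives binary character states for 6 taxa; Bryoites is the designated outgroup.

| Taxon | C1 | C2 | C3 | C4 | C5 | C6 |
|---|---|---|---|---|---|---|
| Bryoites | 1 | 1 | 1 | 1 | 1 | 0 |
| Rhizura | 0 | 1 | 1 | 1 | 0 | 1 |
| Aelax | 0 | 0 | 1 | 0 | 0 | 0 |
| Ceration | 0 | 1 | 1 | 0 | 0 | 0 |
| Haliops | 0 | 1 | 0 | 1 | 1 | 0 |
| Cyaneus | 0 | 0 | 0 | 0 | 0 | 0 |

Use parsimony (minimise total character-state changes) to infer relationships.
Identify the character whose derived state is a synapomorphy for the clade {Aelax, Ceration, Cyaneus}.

Character polarity is set by the outgroup: the derived state is whichever differs from the outgroup's state, so for C1, C2, C3, C4, C5 the derived state is '0', and for the remaining characters it is '1'.
C1 (derived state '0') is shared by all ingroup taxa — unites the whole ingroup.
Only Aelax and Cyaneus show the derived state '0' for C2, supporting them as a clade.
C3 groups Cyaneus and Haliops, which is incompatible with the clades supported by the remaining characters; treating it as convergent (homoplasy) costs fewer steps than any alternative tree.
Only Aelax, Ceration, and Cyaneus show the derived state '0' for C4, supporting them as a clade.
C5 (derived state '0') is shared by Aelax, Ceration, Cyaneus, and Rhizura — a synapomorphy uniting that clade.
C6 (derived state '1') is unique to Rhizura (autapomorphy; uninformative for grouping).
Most parsimonious ingroup topology: ((Rhizura,((Aelax,Cyaneus),Ceration)),Haliops).
The clade {Aelax, Ceration, Cyaneus} is supported by C4: its derived state '0' occurs in exactly those taxa and in no other taxon (including the outgroup).

C4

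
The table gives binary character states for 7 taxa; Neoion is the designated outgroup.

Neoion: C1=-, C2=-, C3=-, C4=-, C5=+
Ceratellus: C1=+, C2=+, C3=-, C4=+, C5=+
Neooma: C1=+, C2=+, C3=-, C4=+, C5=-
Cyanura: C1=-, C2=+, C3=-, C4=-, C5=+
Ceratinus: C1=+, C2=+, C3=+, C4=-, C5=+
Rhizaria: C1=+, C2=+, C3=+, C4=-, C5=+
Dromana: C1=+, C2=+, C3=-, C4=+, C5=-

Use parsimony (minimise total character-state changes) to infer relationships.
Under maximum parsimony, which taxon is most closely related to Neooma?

Dromana

Character polarity is set by the outgroup: the derived state is whichever differs from the outgroup's state, so for C5 the derived state is '-', and for the remaining characters it is '+'.
C1 (derived state '+') is shared by Ceratellus, Ceratinus, Dromana, Neooma, and Rhizaria — a synapomorphy uniting that clade.
C2 (derived state '+') is shared by all ingroup taxa — unites the whole ingroup.
C3: derived state '+' in Ceratinus and Rhizaria only — synapomorphy for {Ceratinus, Rhizaria}.
C4 (derived state '+') is shared by Ceratellus, Dromana, and Neooma — a synapomorphy uniting that clade.
C5 (derived state '-') is shared by Dromana and Neooma — a synapomorphy uniting that clade.
Most parsimonious ingroup topology: (((Ceratellus,(Neooma,Dromana)),(Ceratinus,Rhizaria)),Cyanura).
Neooma and Dromana form a cherry on this tree, so they are sister taxa.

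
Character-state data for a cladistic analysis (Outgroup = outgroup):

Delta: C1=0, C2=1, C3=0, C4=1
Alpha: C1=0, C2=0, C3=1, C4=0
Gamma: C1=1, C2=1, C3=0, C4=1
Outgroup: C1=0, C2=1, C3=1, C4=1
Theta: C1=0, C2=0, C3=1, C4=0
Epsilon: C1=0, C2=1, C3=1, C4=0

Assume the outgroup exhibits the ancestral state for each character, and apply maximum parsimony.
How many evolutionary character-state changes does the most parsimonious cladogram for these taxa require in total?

Character polarity is set by the outgroup: the derived state is whichever differs from the outgroup's state, so for C2, C3, C4 the derived state is '0', and for the remaining characters it is '1'.
C1: derived state '1' in Gamma only — an autapomorphy, so it tells us nothing about relationships among taxa.
C2: derived state '0' in Alpha and Theta only — synapomorphy for {Alpha, Theta}.
C3: derived state '0' in Delta and Gamma only — synapomorphy for {Delta, Gamma}.
C4 (derived state '0') is shared by Alpha, Epsilon, and Theta — a synapomorphy uniting that clade.
Most parsimonious ingroup topology: ((Delta,Gamma),((Alpha,Theta),Epsilon)).
Changes per character on this tree: C1: 1; C2: 1; C3: 1; C4: 1.
Total = 4.

4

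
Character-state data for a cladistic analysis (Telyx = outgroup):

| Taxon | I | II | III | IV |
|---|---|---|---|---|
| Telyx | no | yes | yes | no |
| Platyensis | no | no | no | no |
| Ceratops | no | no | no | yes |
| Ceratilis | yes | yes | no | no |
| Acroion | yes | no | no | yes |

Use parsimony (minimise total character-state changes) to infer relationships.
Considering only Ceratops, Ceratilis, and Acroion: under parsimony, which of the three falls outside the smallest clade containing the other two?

Ceratilis

Character polarity is set by the outgroup: the derived state is whichever differs from the outgroup's state, so for II, III the derived state is 'no', and for the remaining characters it is 'yes'.
I (state 'yes') occurs in Acroion and Ceratilis but conflicts with the nesting implied by the other characters — most parsimoniously interpreted as homoplasy.
II: derived state 'no' in Acroion, Ceratops, and Platyensis only — synapomorphy for {Acroion, Ceratops, Platyensis}.
All ingroup taxa share the derived state 'no' for III; it defines the ingroup but does not resolve relationships within it.
IV: derived state 'yes' in Acroion and Ceratops only — synapomorphy for {Acroion, Ceratops}.
Most parsimonious ingroup topology: ((Platyensis,(Ceratops,Acroion)),Ceratilis).
Ceratops and Acroion share a more recent common ancestor with each other than either does with Ceratilis, so Ceratilis is the least closely related of the three.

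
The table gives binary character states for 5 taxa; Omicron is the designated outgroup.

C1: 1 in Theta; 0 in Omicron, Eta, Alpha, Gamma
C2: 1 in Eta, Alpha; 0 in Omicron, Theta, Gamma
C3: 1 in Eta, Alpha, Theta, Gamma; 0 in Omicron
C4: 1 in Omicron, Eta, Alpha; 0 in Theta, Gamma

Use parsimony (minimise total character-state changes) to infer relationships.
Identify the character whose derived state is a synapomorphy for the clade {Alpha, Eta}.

C2

Character polarity is set by the outgroup: the derived state is whichever differs from the outgroup's state, so for C4 the derived state is '0', and for the remaining characters it is '1'.
C1 (derived state '1') is unique to Theta (autapomorphy; uninformative for grouping).
C2 (derived state '1') is shared by Alpha and Eta — a synapomorphy uniting that clade.
All ingroup taxa share the derived state '1' for C3; it defines the ingroup but does not resolve relationships within it.
C4 (derived state '0') is shared by Gamma and Theta — a synapomorphy uniting that clade.
Most parsimonious ingroup topology: ((Eta,Alpha),(Theta,Gamma)).
The clade {Alpha, Eta} is supported by C2: its derived state '1' occurs in exactly those taxa and in no other taxon (including the outgroup).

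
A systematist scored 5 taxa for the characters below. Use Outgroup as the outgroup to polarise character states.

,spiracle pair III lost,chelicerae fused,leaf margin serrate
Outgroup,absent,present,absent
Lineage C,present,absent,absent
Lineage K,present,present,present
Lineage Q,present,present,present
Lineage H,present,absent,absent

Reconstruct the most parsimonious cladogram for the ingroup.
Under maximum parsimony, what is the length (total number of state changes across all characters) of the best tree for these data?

3

Character polarity is set by the outgroup: the derived state is whichever differs from the outgroup's state, so for chelicerae fused the derived state is 'absent', and for the remaining characters it is 'present'.
spiracle pair III lost (derived state 'present') is shared by all ingroup taxa — unites the whole ingroup.
chelicerae fused (derived state 'absent') is shared by Lineage C and Lineage H — a synapomorphy uniting that clade.
leaf margin serrate (derived state 'present') is shared by Lineage K and Lineage Q — a synapomorphy uniting that clade.
Most parsimonious ingroup topology: ((Lineage C,Lineage H),(Lineage K,Lineage Q)).
Changes per character on this tree: spiracle pair III lost: 1; chelicerae fused: 1; leaf margin serrate: 1.
Total = 3.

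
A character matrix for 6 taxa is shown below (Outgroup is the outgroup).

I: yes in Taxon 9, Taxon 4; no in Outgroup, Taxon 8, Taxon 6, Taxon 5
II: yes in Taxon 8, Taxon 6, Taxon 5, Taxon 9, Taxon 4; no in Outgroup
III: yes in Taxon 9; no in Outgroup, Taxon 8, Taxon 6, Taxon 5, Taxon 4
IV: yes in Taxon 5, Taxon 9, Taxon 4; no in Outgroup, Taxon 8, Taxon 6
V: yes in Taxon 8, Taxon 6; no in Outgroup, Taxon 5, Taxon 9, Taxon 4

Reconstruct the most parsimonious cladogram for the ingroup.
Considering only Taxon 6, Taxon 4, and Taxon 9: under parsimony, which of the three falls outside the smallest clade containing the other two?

Taxon 6

The outgroup has state 'no' for every character, so 'yes' is the derived state throughout.
Only Taxon 4 and Taxon 9 show the derived state 'yes' for I, supporting them as a clade.
All ingroup taxa share the derived state 'yes' for II; it defines the ingroup but does not resolve relationships within it.
III: derived state 'yes' in Taxon 9 only — an autapomorphy, so it tells us nothing about relationships among taxa.
IV: derived state 'yes' in Taxon 4, Taxon 5, and Taxon 9 only — synapomorphy for {Taxon 4, Taxon 5, Taxon 9}.
Only Taxon 6 and Taxon 8 show the derived state 'yes' for V, supporting them as a clade.
Most parsimonious ingroup topology: ((Taxon 8,Taxon 6),(Taxon 5,(Taxon 9,Taxon 4))).
Taxon 9 and Taxon 4 share a more recent common ancestor with each other than either does with Taxon 6, so Taxon 6 is the least closely related of the three.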